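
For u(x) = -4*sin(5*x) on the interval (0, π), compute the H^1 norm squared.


||u||_{H^1(0,π)}^2 = 208*π

u'(x) = -20*cos(5*x).
Expand u² and (u')² and integrate term by term on (0, π), using: for integers n ≥ 1, ∫_0^π sin²(nx) dx = ∫_0^π cos²(nx) dx = π/2; for n ≠ n', ∫_0^π sin(nx)sin(n'x) dx = ∫_0^π cos(nx)cos(n'x) dx = 0; and by product-to-sum, ∫_0^π sin(nx)cos(n'x) dx = ½∫_0^π [sin((n+n')x) + sin((n−n')x)] dx, which is 0 when n+n' is even and 2n/(n²−n'²) when n+n' is odd (it need not vanish on (0, π)).
  u² squared terms: (-4)²·∫sin(5x)² dx = 16·π/2 = 8*π.
  So ∫_0^π u² dx = 8*π.
  (u')² squared terms: (-20)²·∫cos(5x)² dx = 400·π/2 = 200*π.
  So ∫_0^π (u')² dx = 200*π.
||u||_{H^1}^2 = (8*π) + (200*π) = 208*π.


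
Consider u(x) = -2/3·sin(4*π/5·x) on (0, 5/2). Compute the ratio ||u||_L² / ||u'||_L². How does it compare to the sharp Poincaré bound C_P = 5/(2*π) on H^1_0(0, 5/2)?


||u||_L² / ||u'||_L² = 5/(4*π) < C_P = 5/(2*π).

u(x) = -2/3·sin(4*π/5·x), so u'(x) = -8*π*cos(4*π*x/5)/15.
Writing u(x) = A·sin(kπx/L) with A = -2/3 and k = 2, use ∫_0^L sin²(kπx/L) dx = L/2 and ∫_0^L cos²(kπx/L) dx = L/2.
u² = 4/9·sin²(4*π/5·x) and (u')² = 64*π^2/225·cos²(4*π/5·x), and each of sin², cos² integrates to L/2 = 5/4 over (0, 5/2).
∫_0^5/2 u² dx = 5/9, so ||u||_L² = sqrt(5)/3.
∫_0^5/2 (u')² dx = 16*π^2/45, so ||u'||_L² = 4*sqrt(5)*π/15.
Ratio ||u||_L² / ||u'||_L² = 5/(4*π).
Sharp Poincaré constant on H^1_0(0, 5/2) is C_P = L/π = 5/(2*π), achieved by sin(2*π/5·x).
This is the k = 2 harmonic; the ratio L/(kπ) is strictly less than C_P = L/π, consistent with the sharp inequality ||u||_L² ≤ C_P ||u'||_L².


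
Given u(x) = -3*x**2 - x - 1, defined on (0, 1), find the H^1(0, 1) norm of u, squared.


||u||_{H^1}^2 = 799/30

The H^1 norm (squared) on an interval (0, L) is
  ||u||_{H^1}^2 = ∫_0^L u(x)^2 dx + ∫_0^L u'(x)^2 dx.
Compute u'(x) = -6*x - 1.
Then u(x)^2 = 9*x**4 + 6*x**3 + 7*x**2 + 2*x + 1 and u'(x)^2 = 36*x**2 + 12*x + 1.
Integrate each monomial from 0 to 1 using ∫_0^1 c·x^n dx = c·1^(n+1)/(n+1):
  ∫_0^1 u(x)^2 dx = ∫_0^1 (9*x^4 + 6*x^3 + 7*x^2 + 2*x + 1) dx. Term by term:
    ∫_0^1 9*x^4 dx = 9/5;  ∫_0^1 6*x^3 dx = 3/2;  ∫_0^1 7*x^2 dx = 7/3;
    ∫_0^1 2*x dx = 1;  ∫_0^1 1 dx = 1.
  Sum: 9/5 + 3/2 + 7/3 + 1 + 1 = 229/30.
  ∫_0^1 u'(x)^2 dx = ∫_0^1 (36*x^2 + 12*x + 1) dx. Term by term:
    ∫_0^1 36*x^2 dx = 12;  ∫_0^1 12*x dx = 6;  ∫_0^1 1 dx = 1.
  Sum: 12 + 6 + 1 = 19.
Adding: ||u||_{H^1}^2 = 229/30 + 19 = 799/30.


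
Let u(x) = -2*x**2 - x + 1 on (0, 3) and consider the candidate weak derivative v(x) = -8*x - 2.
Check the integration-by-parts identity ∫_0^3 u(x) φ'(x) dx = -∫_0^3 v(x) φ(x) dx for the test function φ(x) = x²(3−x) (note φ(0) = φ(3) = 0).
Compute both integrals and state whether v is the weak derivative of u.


LHS = 1107/20, RHS = 1107/10. No, v is not the weak derivative of u.

u(x) = -2*x**2 - x + 1, classical derivative u'(x) = -4*x - 1.
φ(x) = x²(3−x), so φ'(x) = 3*x*(2 - x).
Note φ(0) = φ(3) = 0, so the boundary term u·φ vanishes.
LHS = ∫_0^3 u(x) φ'(x) dx = ∫_0^3 (6*x^4 - 9*x^3 - 9*x^2 + 6*x) dx. Term by term:
  ∫_0^3 6*x^4 dx = 1458/5;  ∫_0^3 -9*x^3 dx = -729/4;  ∫_0^3 -9*x^2 dx = -81;
  ∫_0^3 6*x dx = 27.
Sum: 1458/5 − 729/4 − 81 + 27 = 1107/20.
So LHS = 1107/20.
∫_0^3 v(x) φ(x) dx = ∫_0^3 (8*x^4 - 22*x^3 - 6*x^2) dx. Term by term:
  ∫_0^3 8*x^4 dx = 1944/5;  ∫_0^3 -22*x^3 dx = -891/2;  ∫_0^3 -6*x^2 dx = -54.
Sum: 1944/5 − 891/2 − 54 = -1107/10.
So RHS = -∫_0^3 v(x) φ(x) dx = 1107/10.
LHS − RHS = -1107/20 ≠ 0, so the identity fails.
(For a valid weak derivative the identity must hold for EVERY test function, in particular this one. The failure shows v is NOT the weak derivative of u.)
Correct weak derivative would be u'(x) = -4*x - 1.


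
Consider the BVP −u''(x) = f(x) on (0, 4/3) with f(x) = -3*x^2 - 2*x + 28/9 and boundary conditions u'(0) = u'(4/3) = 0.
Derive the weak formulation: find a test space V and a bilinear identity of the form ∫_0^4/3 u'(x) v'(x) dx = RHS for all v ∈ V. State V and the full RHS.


V = H^1(0, 4/3) (no boundary constraint on v; u is determined up to an additive constant); weak form: ∫_0^4/3 u'v' dx = ∫_0^4/3 (-3*x^2 - 2*x + 28/9) v dx for all v ∈ V.

Multiply both sides by a test function v and integrate from 0 to 4/3:
  ∫_0^4/3 −u''(x) v(x) dx = ∫_0^4/3 f(x) v(x) dx.
Integrate the LHS by parts once:
  ∫_0^4/3 −u'' v dx = −[u'(x) v(x)]_0^4/3 + ∫_0^4/3 u'(x) v'(x) dx.
Thus ∫_0^4/3 u'(x) v'(x) dx = ∫_0^4/3 f(x) v(x) dx + [u'(x) v(x)]_0^4/3.
Choose V so that boundary terms are either known or forced to vanish.
u has homogeneous Neumann: u'(0) = u'(4/3) = 0. So [u' v]_0^4/3 = 0·v(4/3) − 0·v(0) = 0 for any v; take V = H^1(0, 4/3).
Weak formulation: find u (satisfying any essential BC) such that ∫_0^4/3 u'(x) v'(x) dx = ∫_0^4/3 f v dx for all v ∈ V (homogeneous Neumann, so boundary terms vanish).
Substituting f(x) = -3*x^2 - 2*x + 28/9, the right-hand side is ∫_0^4/3 (-3*x^2 - 2*x + 28/9) v dx.
Compatibility check (pure Neumann): taking v ≡ 1 ∈ V gives 0 = ∫_0^4/3 f dx + (0) − (0), i.e. ∫_0^4/3 f dx must equal u'(0) − u'(4/3) = 0. Indeed ∫_0^4/3 (-3*x^2 - 2*x + 28/9) dx = 0, so the data are compatible. The solution is then unique only up to an additive constant (fix it e.g. by requiring ∫_0^4/3 u dx = 0).


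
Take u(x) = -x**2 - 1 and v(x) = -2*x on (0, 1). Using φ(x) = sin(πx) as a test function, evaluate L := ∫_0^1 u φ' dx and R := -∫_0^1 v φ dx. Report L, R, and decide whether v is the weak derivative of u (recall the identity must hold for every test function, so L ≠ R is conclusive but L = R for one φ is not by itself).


LHS = 2/π, RHS = 2/π. Yes, v = u' weakly.

u(x) = -x**2 - 1, classical derivative u'(x) = -2*x.
φ(x) = sin(πx), so φ'(x) = π*cos(π*x).
Note φ(0) = φ(1) = 0, so the boundary term u·φ vanishes.
LHS = ∫_0^1 u(x) φ'(x) dx = ∫_0^1 (-π*x^2*cos(π*x) - π*cos(π*x)) dx. Term by term:
  ∫_0^1 -π*cos(π*x) dx = 0;  ∫_0^1 -π*x^2*cos(π*x) dx = 2/π.
Sum: 0 + 2/π = 2/π.
So LHS = 2/π.
∫_0^1 v(x) φ(x) dx = ∫_0^1 (-2*x*sin(π*x)) dx. Term by term:
  ∫_0^1 -2*x*sin(π*x) dx = -2/π.
So RHS = -∫_0^1 v(x) φ(x) dx = 2/π.
LHS = RHS, so the identity holds for this test φ.
Moreover u is smooth here and v(x) = u'(x) = -2*x pointwise, so the identity holds for every test function. Hence v is the weak derivative of u.


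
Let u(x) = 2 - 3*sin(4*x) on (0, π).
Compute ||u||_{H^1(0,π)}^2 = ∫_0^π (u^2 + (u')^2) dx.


||u||_{H^1(0,π)}^2 = 161*π/2

u'(x) = -12*cos(4*x).
Expand u² and (u')² and integrate term by term on (0, π), using: for integers n ≥ 1, ∫_0^π sin²(nx) dx = ∫_0^π cos²(nx) dx = π/2; for n ≠ n', ∫_0^π sin(nx)sin(n'x) dx = ∫_0^π cos(nx)cos(n'x) dx = 0; and by product-to-sum, ∫_0^π sin(nx)cos(n'x) dx = ½∫_0^π [sin((n+n')x) + sin((n−n')x)] dx, which is 0 when n+n' is even and 2n/(n²−n'²) when n+n' is odd (it need not vanish on (0, π)). For the constant mode: ∫_0^π 1 dx = π, ∫_0^π cos(nx) dx = 0, ∫_0^π sin(nx) dx = (1−(−1)^n)/n.
  u² squared terms: (2)²·∫1 dx = 4·π = 4*π;  (-3)²·∫sin(4x)² dx = 9·π/2 = 9*π/2.
  u² cross terms: 2·(2)·(-3)·∫1·sin(4x) dx = -12·(0) = 0.
  So ∫_0^π u² dx = 4*π + 9*π/2 + 0 = 17*π/2.
  (u')² squared terms: (-12)²·∫cos(4x)² dx = 144·π/2 = 72*π.
  So ∫_0^π (u')² dx = 72*π.
||u||_{H^1}^2 = (17*π/2) + (72*π) = 161*π/2.


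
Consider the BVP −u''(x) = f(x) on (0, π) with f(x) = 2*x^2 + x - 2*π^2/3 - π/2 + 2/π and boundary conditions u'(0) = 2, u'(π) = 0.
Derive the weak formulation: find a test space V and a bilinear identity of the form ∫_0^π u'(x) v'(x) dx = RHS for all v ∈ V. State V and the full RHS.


V = H^1(0, π) (v unrestricted at boundary; u is determined up to an additive constant); weak form: ∫_0^π u'v' dx = ∫_0^π (2*x^2 + x - 2*π^2/3 - π/2 + 2/π) v dx − 2·v(0) for all v ∈ V.

Multiply both sides by a test function v and integrate from 0 to π:
  ∫_0^π −u''(x) v(x) dx = ∫_0^π f(x) v(x) dx.
Integrate the LHS by parts once:
  ∫_0^π −u'' v dx = −[u'(x) v(x)]_0^π + ∫_0^π u'(x) v'(x) dx.
Thus ∫_0^π u'(x) v'(x) dx = ∫_0^π f(x) v(x) dx + [u'(x) v(x)]_0^π.
Choose V so that boundary terms are either known or forced to vanish.
u has inhomogeneous Neumann u'(0) = 2, u'(π) = 0. [u' v]_0^π = (0)·v(π) − (2)·v(0) = − 2·v(0). Take V = H^1(0, π); boundary term becomes part of RHS.
Weak formulation: find u (satisfying any essential BC) such that ∫_0^π u'(x) v'(x) dx = ∫_0^π f v dx − 2·v(0) for all v ∈ V (Neumann data are natural BCs: they enter the RHS as boundary terms).
Substituting f(x) = 2*x^2 + x - 2*π^2/3 - π/2 + 2/π, the right-hand side is ∫_0^π (2*x^2 + x - 2*π^2/3 - π/2 + 2/π) v dx − 2·v(0).
Compatibility check (pure Neumann): taking v ≡ 1 ∈ V gives 0 = ∫_0^π f dx + (0) − (2), i.e. ∫_0^π f dx must equal u'(0) − u'(π) = 2. Indeed ∫_0^π (2*x^2 + x - 2*π^2/3 - π/2 + 2/π) dx = 2, so the data are compatible. The solution is then unique only up to an additive constant (fix it e.g. by requiring ∫_0^π u dx = 0).


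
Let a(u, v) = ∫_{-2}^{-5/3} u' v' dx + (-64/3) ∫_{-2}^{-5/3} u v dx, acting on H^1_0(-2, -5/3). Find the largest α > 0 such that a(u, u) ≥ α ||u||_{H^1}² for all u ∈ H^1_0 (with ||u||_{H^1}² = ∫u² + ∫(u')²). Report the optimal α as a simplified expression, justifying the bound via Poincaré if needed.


α = (-64 + 27*π^2)/(3*(1 + 9*π^2))

Coercivity of a(·,·) on H^1_0(-2, -5/3) means a(u, u) ≥ α ||u||_{H^1}² for every u ∈ H^1_0.
The interval has length L = 1/3, and Poincaré/coercivity depend only on L. Here a(u, u) = ∫(u')² + (-64/3)·∫u².
Here c = -64/3 < 0 with |c| < (π/L)² = 9*π^2, so coercivity still holds. The condition a(u,u) ≥ α||u||_{H^1}² reads (1−α)∫(u')² ≥ (α−c)∫u². Any admissible α is ≤ 1 (rapidly oscillating u have ∫u²/∫(u')² → 0), and α = 1 would force 0 ≥ (1−c)∫u², impossible since c < 1; so 1−α > 0. By the sharp Poincaré inequality on H^1_0 of an interval of length L, ∫(u')² ≥ (π/L)²∫u² with equality for the first sine mode sin(π(x−x₀)/L) (x₀ the left endpoint), so the inequality holds for all u iff (1−α)(π/L)² ≥ α − c, i.e. α ≤ ((π/L)² + c)/((π/L)² + 1) = (1 + c(L/π)²)/(1 + (L/π)²). (Direct route, valid since c ≤ 0: Poincaré gives c∫u² ≥ c(L/π)²∫(u')², so a(u,u) ≥ (1 + c(L/π)²)∫(u')², while ||u||_{H^1}² ≤ (1 + (L/π)²)∫(u')²; dividing yields the same α.) With (π/L)² = 9*π^2 and c = -64/3, the largest admissible constant is α = ((π/L)² + c)/((π/L)² + 1).
Simplifying, α = (-64 + 27*π^2)/(3*(1 + 9*π^2)).


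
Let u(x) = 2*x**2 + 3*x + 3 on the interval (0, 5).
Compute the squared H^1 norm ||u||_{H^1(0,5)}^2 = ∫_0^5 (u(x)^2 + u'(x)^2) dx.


||u||_{H^1}^2 = 19595/3

The H^1 norm (squared) on an interval (0, L) is
  ||u||_{H^1}^2 = ∫_0^L u(x)^2 dx + ∫_0^L u'(x)^2 dx.
Compute u'(x) = 4*x + 3.
Then u(x)^2 = 4*x**4 + 12*x**3 + 21*x**2 + 18*x + 9 and u'(x)^2 = 16*x**2 + 24*x + 9.
Integrate each monomial from 0 to 5 using ∫_0^5 c·x^n dx = c·5^(n+1)/(n+1):
  ∫_0^5 u(x)^2 dx = ∫_0^5 (4*x^4 + 12*x^3 + 21*x^2 + 18*x + 9) dx. Term by term:
    ∫_0^5 4*x^4 dx = 2500;  ∫_0^5 12*x^3 dx = 1875;  ∫_0^5 21*x^2 dx = 875;
    ∫_0^5 18*x dx = 225;  ∫_0^5 9 dx = 45.
  Sum: 2500 + 1875 + 875 + 225 + 45 = 5520.
  ∫_0^5 u'(x)^2 dx = ∫_0^5 (16*x^2 + 24*x + 9) dx. Term by term:
    ∫_0^5 16*x^2 dx = 2000/3;  ∫_0^5 24*x dx = 300;  ∫_0^5 9 dx = 45.
  Sum: 2000/3 + 300 + 45 = 3035/3.
Adding: ||u||_{H^1}^2 = 5520 + 3035/3 = 19595/3.


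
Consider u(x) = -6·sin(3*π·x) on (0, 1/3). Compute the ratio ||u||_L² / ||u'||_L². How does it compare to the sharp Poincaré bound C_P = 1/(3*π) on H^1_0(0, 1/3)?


||u||_L² / ||u'||_L² = 1/(3*π) = C_P.

u(x) = -6·sin(3*π·x), so u'(x) = -18*π*cos(3*π*x).
Writing u(x) = A·sin(kπx/L) with A = -6 and k = 1, use ∫_0^L sin²(kπx/L) dx = L/2 and ∫_0^L cos²(kπx/L) dx = L/2.
u² = 36·sin²(3*π·x) and (u')² = 324*π^2·cos²(3*π·x), and each of sin², cos² integrates to L/2 = 1/6 over (0, 1/3).
∫_0^1/3 u² dx = 6, so ||u||_L² = sqrt(6).
∫_0^1/3 (u')² dx = 54*π^2, so ||u'||_L² = 3*sqrt(6)*π.
Ratio ||u||_L² / ||u'||_L² = 1/(3*π).
Sharp Poincaré constant on H^1_0(0, 1/3) is C_P = L/π = 1/(3*π), achieved by sin(3*π·x).
This is the k = 1 eigenfunction (up to amplitude), so the ratio equals the sharp Poincaré constant exactly.


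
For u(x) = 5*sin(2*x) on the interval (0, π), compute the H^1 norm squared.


||u||_{H^1(0,π)}^2 = 125*π/2

u'(x) = 10*cos(2*x).
Expand u² and (u')² and integrate term by term on (0, π), using: for integers n ≥ 1, ∫_0^π sin²(nx) dx = ∫_0^π cos²(nx) dx = π/2; for n ≠ n', ∫_0^π sin(nx)sin(n'x) dx = ∫_0^π cos(nx)cos(n'x) dx = 0; and by product-to-sum, ∫_0^π sin(nx)cos(n'x) dx = ½∫_0^π [sin((n+n')x) + sin((n−n')x)] dx, which is 0 when n+n' is even and 2n/(n²−n'²) when n+n' is odd (it need not vanish on (0, π)).
  u² squared terms: (5)²·∫sin(2x)² dx = 25·π/2 = 25*π/2.
  So ∫_0^π u² dx = 25*π/2.
  (u')² squared terms: (10)²·∫cos(2x)² dx = 100·π/2 = 50*π.
  So ∫_0^π (u')² dx = 50*π.
||u||_{H^1}^2 = (25*π/2) + (50*π) = 125*π/2.


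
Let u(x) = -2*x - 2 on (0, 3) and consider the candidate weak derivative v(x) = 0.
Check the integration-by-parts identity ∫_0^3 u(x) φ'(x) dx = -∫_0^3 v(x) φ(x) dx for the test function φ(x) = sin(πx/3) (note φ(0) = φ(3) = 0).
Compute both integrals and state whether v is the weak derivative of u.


LHS = 12/π, RHS = 0. No, v is not the weak derivative of u.

u(x) = -2*x - 2, classical derivative u'(x) = -2.
φ(x) = sin(πx/3), so φ'(x) = π*cos(π*x/3)/3.
Note φ(0) = φ(3) = 0, so the boundary term u·φ vanishes.
LHS = ∫_0^3 u(x) φ'(x) dx = ∫_0^3 (-2*π*x*cos(π*x/3)/3 - 2*π*cos(π*x/3)/3) dx. Term by term:
  ∫_0^3 -2*π*cos(π*x/3)/3 dx = 0;  ∫_0^3 -2*π*x*cos(π*x/3)/3 dx = 12/π.
Sum: 0 + 12/π = 12/π.
So LHS = 12/π.
∫_0^3 v(x) φ(x) dx = ∫_0^3 (0) dx. Term by term:
  ∫_0^3 0 dx = 0.
So RHS = -∫_0^3 v(x) φ(x) dx = 0.
LHS − RHS = 12/π ≠ 0, so the identity fails.
(For a valid weak derivative the identity must hold for EVERY test function, in particular this one. The failure shows v is NOT the weak derivative of u.)
Correct weak derivative would be u'(x) = -2.


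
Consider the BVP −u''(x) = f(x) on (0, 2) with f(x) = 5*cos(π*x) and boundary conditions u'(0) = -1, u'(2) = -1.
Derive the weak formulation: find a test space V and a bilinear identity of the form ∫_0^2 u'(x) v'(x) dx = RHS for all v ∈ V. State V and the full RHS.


V = H^1(0, 2) (v unrestricted at boundary; u is determined up to an additive constant); weak form: ∫_0^2 u'v' dx = ∫_0^2 (5*cos(π*x)) v dx − v(2) + v(0) for all v ∈ V.

Multiply both sides by a test function v and integrate from 0 to 2:
  ∫_0^2 −u''(x) v(x) dx = ∫_0^2 f(x) v(x) dx.
Integrate the LHS by parts once:
  ∫_0^2 −u'' v dx = −[u'(x) v(x)]_0^2 + ∫_0^2 u'(x) v'(x) dx.
Thus ∫_0^2 u'(x) v'(x) dx = ∫_0^2 f(x) v(x) dx + [u'(x) v(x)]_0^2.
Choose V so that boundary terms are either known or forced to vanish.
u has inhomogeneous Neumann u'(0) = -1, u'(2) = -1. [u' v]_0^2 = (-1)·v(2) − (-1)·v(0) = − v(2) + v(0). Take V = H^1(0, 2); boundary term becomes part of RHS.
Weak formulation: find u (satisfying any essential BC) such that ∫_0^2 u'(x) v'(x) dx = ∫_0^2 f v dx − v(2) + v(0) for all v ∈ V (Neumann data are natural BCs: they enter the RHS as boundary terms).
Substituting f(x) = 5*cos(π*x), the right-hand side is ∫_0^2 (5*cos(π*x)) v dx − v(2) + v(0).
Compatibility check (pure Neumann): taking v ≡ 1 ∈ V gives 0 = ∫_0^2 f dx + (-1) − (-1), i.e. ∫_0^2 f dx must equal u'(0) − u'(2) = 0. Indeed ∫_0^2 (5*cos(π*x)) dx = 0, so the data are compatible. The solution is then unique only up to an additive constant (fix it e.g. by requiring ∫_0^2 u dx = 0).


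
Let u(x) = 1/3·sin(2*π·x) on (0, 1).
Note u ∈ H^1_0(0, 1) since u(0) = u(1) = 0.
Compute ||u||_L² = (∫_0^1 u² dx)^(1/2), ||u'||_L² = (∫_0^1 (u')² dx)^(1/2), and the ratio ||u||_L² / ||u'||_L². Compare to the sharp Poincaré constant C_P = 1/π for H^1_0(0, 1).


||u||_L² / ||u'||_L² = 1/(2*π) < C_P = 1/π.

u(x) = 1/3·sin(2*π·x), so u'(x) = 2*π*cos(2*π*x)/3.
Writing u(x) = A·sin(kπx/L) with A = 1/3 and k = 2, use ∫_0^L sin²(kπx/L) dx = L/2 and ∫_0^L cos²(kπx/L) dx = L/2.
u² = 1/9·sin²(2*π·x) and (u')² = 4*π^2/9·cos²(2*π·x), and each of sin², cos² integrates to L/2 = 1/2 over (0, 1).
∫_0^1 u² dx = 1/18, so ||u||_L² = sqrt(2)/6.
∫_0^1 (u')² dx = 2*π^2/9, so ||u'||_L² = sqrt(2)*π/3.
Ratio ||u||_L² / ||u'||_L² = 1/(2*π).
Sharp Poincaré constant on H^1_0(0, 1) is C_P = L/π = 1/π, achieved by sin(π·x).
This is the k = 2 harmonic; the ratio L/(kπ) is strictly less than C_P = L/π, consistent with the sharp inequality ||u||_L² ≤ C_P ||u'||_L².


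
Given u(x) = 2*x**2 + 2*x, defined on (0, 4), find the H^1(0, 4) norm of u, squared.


||u||_{H^1}^2 = 28528/15

The H^1 norm (squared) on an interval (0, L) is
  ||u||_{H^1}^2 = ∫_0^L u(x)^2 dx + ∫_0^L u'(x)^2 dx.
Compute u'(x) = 4*x + 2.
Then u(x)^2 = 4*x**4 + 8*x**3 + 4*x**2 and u'(x)^2 = 16*x**2 + 16*x + 4.
Integrate each monomial from 0 to 4 using ∫_0^4 c·x^n dx = c·4^(n+1)/(n+1):
  ∫_0^4 u(x)^2 dx = ∫_0^4 (4*x^4 + 8*x^3 + 4*x^2) dx. Term by term:
    ∫_0^4 4*x^4 dx = 4096/5;  ∫_0^4 8*x^3 dx = 512;  ∫_0^4 4*x^2 dx = 256/3.
  Sum: 4096/5 + 512 + 256/3 = 21248/15.
  ∫_0^4 u'(x)^2 dx = ∫_0^4 (16*x^2 + 16*x + 4) dx. Term by term:
    ∫_0^4 16*x^2 dx = 1024/3;  ∫_0^4 16*x dx = 128;  ∫_0^4 4 dx = 16.
  Sum: 1024/3 + 128 + 16 = 1456/3.
Adding: ||u||_{H^1}^2 = 21248/15 + 1456/3 = 28528/15.


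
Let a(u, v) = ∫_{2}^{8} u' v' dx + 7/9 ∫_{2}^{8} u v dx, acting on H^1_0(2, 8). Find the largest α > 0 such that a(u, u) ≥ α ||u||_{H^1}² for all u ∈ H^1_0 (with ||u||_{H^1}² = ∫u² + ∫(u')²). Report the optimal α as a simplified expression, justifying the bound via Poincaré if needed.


α = (π^2 + 28)/(π^2 + 36)

Coercivity of a(·,·) on H^1_0(2, 8) means a(u, u) ≥ α ||u||_{H^1}² for every u ∈ H^1_0.
The interval has length L = 6, and Poincaré/coercivity depend only on L. Here a(u, u) = ∫(u')² + (7/9)·∫u².
Here 0 < c = 7/9 < 1. The condition a(u,u) ≥ α||u||_{H^1}² reads (1−α)∫(u')² ≥ (α−c)∫u². Any admissible α is ≤ 1 (rapidly oscillating u have ∫u²/∫(u')² → 0), and α = 1 would force 0 ≥ (1−c)∫u², impossible since c < 1; so 1−α > 0. By the sharp Poincaré inequality on H^1_0 of an interval of length L, ∫(u')² ≥ (π/L)²∫u² with equality for the first sine mode sin(π(x−x₀)/L) (x₀ the left endpoint), so the inequality holds for all u iff (1−α)(π/L)² ≥ α − c, i.e. α ≤ ((π/L)² + c)/((π/L)² + 1) = (1 + c(L/π)²)/(1 + (L/π)²). With (π/L)² = π^2/36 and c = 7/9, the largest admissible constant is α = ((π/L)² + c)/((π/L)² + 1).
Simplifying, α = (π^2 + 28)/(π^2 + 36).


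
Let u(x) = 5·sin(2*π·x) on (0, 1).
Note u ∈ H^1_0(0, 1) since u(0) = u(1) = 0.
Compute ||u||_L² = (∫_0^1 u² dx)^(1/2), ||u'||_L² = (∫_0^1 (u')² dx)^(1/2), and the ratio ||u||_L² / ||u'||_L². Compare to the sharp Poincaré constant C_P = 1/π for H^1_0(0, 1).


||u||_L² / ||u'||_L² = 1/(2*π) < C_P = 1/π.

u(x) = 5·sin(2*π·x), so u'(x) = 10*π*cos(2*π*x).
Writing u(x) = A·sin(kπx/L) with A = 5 and k = 2, use ∫_0^L sin²(kπx/L) dx = L/2 and ∫_0^L cos²(kπx/L) dx = L/2.
u² = 25·sin²(2*π·x) and (u')² = 100*π^2·cos²(2*π·x), and each of sin², cos² integrates to L/2 = 1/2 over (0, 1).
∫_0^1 u² dx = 25/2, so ||u||_L² = 5*sqrt(2)/2.
∫_0^1 (u')² dx = 50*π^2, so ||u'||_L² = 5*sqrt(2)*π.
Ratio ||u||_L² / ||u'||_L² = 1/(2*π).
Sharp Poincaré constant on H^1_0(0, 1) is C_P = L/π = 1/π, achieved by sin(π·x).
This is the k = 2 harmonic; the ratio L/(kπ) is strictly less than C_P = L/π, consistent with the sharp inequality ||u||_L² ≤ C_P ||u'||_L².


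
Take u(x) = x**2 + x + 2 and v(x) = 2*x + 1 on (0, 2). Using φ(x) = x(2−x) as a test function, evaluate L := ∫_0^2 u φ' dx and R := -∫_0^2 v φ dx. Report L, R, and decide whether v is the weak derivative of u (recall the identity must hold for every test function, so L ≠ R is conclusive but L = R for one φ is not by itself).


LHS = -4, RHS = -4. Yes, v = u' weakly.

u(x) = x**2 + x + 2, classical derivative u'(x) = 2*x + 1.
φ(x) = x(2−x), so φ'(x) = 2 - 2*x.
Note φ(0) = φ(2) = 0, so the boundary term u·φ vanishes.
LHS = ∫_0^2 u(x) φ'(x) dx = ∫_0^2 (-2*x^3 - 2*x + 4) dx. Term by term:
  ∫_0^2 -2*x^3 dx = -8;  ∫_0^2 -2*x dx = -4;  ∫_0^2 4 dx = 8.
Sum: -8 − 4 + 8 = -4.
So LHS = -4.
∫_0^2 v(x) φ(x) dx = ∫_0^2 (-2*x^3 + 3*x^2 + 2*x) dx. Term by term:
  ∫_0^2 -2*x^3 dx = -8;  ∫_0^2 3*x^2 dx = 8;  ∫_0^2 2*x dx = 4.
Sum: -8 + 8 + 4 = 4.
So RHS = -∫_0^2 v(x) φ(x) dx = -4.
LHS = RHS, so the identity holds for this test φ.
Moreover u is smooth here and v(x) = u'(x) = 2*x + 1 pointwise, so the identity holds for every test function. Hence v is the weak derivative of u.


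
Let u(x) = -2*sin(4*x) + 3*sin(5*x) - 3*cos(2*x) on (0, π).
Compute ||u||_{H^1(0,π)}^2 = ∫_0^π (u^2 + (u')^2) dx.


||u||_{H^1(0,π)}^2 = -300/7 + 347*π/2

u'(x) = 6*sin(2*x) - 8*cos(4*x) + 15*cos(5*x).
Expand u² and (u')² and integrate term by term on (0, π), using: for integers n ≥ 1, ∫_0^π sin²(nx) dx = ∫_0^π cos²(nx) dx = π/2; for n ≠ n', ∫_0^π sin(nx)sin(n'x) dx = ∫_0^π cos(nx)cos(n'x) dx = 0; and by product-to-sum, ∫_0^π sin(nx)cos(n'x) dx = ½∫_0^π [sin((n+n')x) + sin((n−n')x)] dx, which is 0 when n+n' is even and 2n/(n²−n'²) when n+n' is odd (it need not vanish on (0, π)).
  u² squared terms: (-3)²·∫cos(2x)² dx = 9·π/2 = 9*π/2;  (-2)²·∫sin(4x)² dx = 4·π/2 = 2*π;  (3)²·∫sin(5x)² dx = 9·π/2 = 9*π/2.
  u² cross terms: 2·(-3)·(-2)·∫cos(2x)·sin(4x) dx = 12·(0) = 0;  2·(-3)·(3)·∫cos(2x)·sin(5x) dx = -18·(10/21) = -60/7;  2·(-2)·(3)·∫sin(4x)·sin(5x) dx = -12·(0) = 0.
  So ∫_0^π u² dx = 9*π/2 + 2*π + 9*π/2 + 0 − 60/7 + 0 = -60/7 + 11*π.
  (u')² squared terms: (-8)²·∫cos(4x)² dx = 64·π/2 = 32*π;  (6)²·∫sin(2x)² dx = 36·π/2 = 18*π;  (15)²·∫cos(5x)² dx = 225·π/2 = 225*π/2.
  (u')² cross terms: 2·(-8)·(6)·∫cos(4x)·sin(2x) dx = -96·(0) = 0;  2·(-8)·(15)·∫cos(4x)·cos(5x) dx = -240·(0) = 0;  2·(6)·(15)·∫sin(2x)·cos(5x) dx = 180·(-4/21) = -240/7.
  So ∫_0^π (u')² dx = 32*π + 18*π + 225*π/2 + 0 + 0 − 240/7 = -240/7 + 325*π/2.
||u||_{H^1}^2 = (-60/7 + 11*π) + (-240/7 + 325*π/2) = -300/7 + 347*π/2.


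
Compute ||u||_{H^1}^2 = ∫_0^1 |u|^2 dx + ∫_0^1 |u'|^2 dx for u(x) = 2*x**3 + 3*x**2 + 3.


||u||_{H^1}^2 = 417/7

The H^1 norm (squared) on an interval (0, L) is
  ||u||_{H^1}^2 = ∫_0^L u(x)^2 dx + ∫_0^L u'(x)^2 dx.
Compute u'(x) = 6*x**2 + 6*x.
Then u(x)^2 = 4*x**6 + 12*x**5 + 9*x**4 + 12*x**3 + 18*x**2 + 9 and u'(x)^2 = 36*x**4 + 72*x**3 + 36*x**2.
Integrate each monomial from 0 to 1 using ∫_0^1 c·x^n dx = c·1^(n+1)/(n+1):
  ∫_0^1 u(x)^2 dx = ∫_0^1 (4*x^6 + 12*x^5 + 9*x^4 + 12*x^3 + 18*x^2 + 9) dx. Term by term:
    ∫_0^1 4*x^6 dx = 4/7;  ∫_0^1 12*x^5 dx = 2;  ∫_0^1 9*x^4 dx = 9/5;
    ∫_0^1 12*x^3 dx = 3;  ∫_0^1 18*x^2 dx = 6;  ∫_0^1 9 dx = 9.
  Sum: 4/7 + 2 + 9/5 + 3 + 6 + 9 = 783/35.
  ∫_0^1 u'(x)^2 dx = ∫_0^1 (36*x^4 + 72*x^3 + 36*x^2) dx. Term by term:
    ∫_0^1 36*x^4 dx = 36/5;  ∫_0^1 72*x^3 dx = 18;  ∫_0^1 36*x^2 dx = 12.
  Sum: 36/5 + 18 + 12 = 186/5.
Adding: ||u||_{H^1}^2 = 783/35 + 186/5 = 417/7.


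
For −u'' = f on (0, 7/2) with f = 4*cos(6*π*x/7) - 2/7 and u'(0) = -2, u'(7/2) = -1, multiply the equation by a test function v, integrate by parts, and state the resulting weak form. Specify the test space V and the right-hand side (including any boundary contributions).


V = H^1(0, 7/2) (v unrestricted at boundary; u is determined up to an additive constant); weak form: ∫_0^7/2 u'v' dx = ∫_0^7/2 (4*cos(6*π*x/7) - 2/7) v dx − v(7/2) + 2·v(0) for all v ∈ V.

Multiply both sides by a test function v and integrate from 0 to 7/2:
  ∫_0^7/2 −u''(x) v(x) dx = ∫_0^7/2 f(x) v(x) dx.
Integrate the LHS by parts once:
  ∫_0^7/2 −u'' v dx = −[u'(x) v(x)]_0^7/2 + ∫_0^7/2 u'(x) v'(x) dx.
Thus ∫_0^7/2 u'(x) v'(x) dx = ∫_0^7/2 f(x) v(x) dx + [u'(x) v(x)]_0^7/2.
Choose V so that boundary terms are either known or forced to vanish.
u has inhomogeneous Neumann u'(0) = -2, u'(7/2) = -1. [u' v]_0^7/2 = (-1)·v(7/2) − (-2)·v(0) = − v(7/2) + 2·v(0). Take V = H^1(0, 7/2); boundary term becomes part of RHS.
Weak formulation: find u (satisfying any essential BC) such that ∫_0^7/2 u'(x) v'(x) dx = ∫_0^7/2 f v dx − v(7/2) + 2·v(0) for all v ∈ V (Neumann data are natural BCs: they enter the RHS as boundary terms).
Substituting f(x) = 4*cos(6*π*x/7) - 2/7, the right-hand side is ∫_0^7/2 (4*cos(6*π*x/7) - 2/7) v dx − v(7/2) + 2·v(0).
Compatibility check (pure Neumann): taking v ≡ 1 ∈ V gives 0 = ∫_0^7/2 f dx + (-1) − (-2), i.e. ∫_0^7/2 f dx must equal u'(0) − u'(7/2) = -1. Indeed ∫_0^7/2 (4*cos(6*π*x/7) - 2/7) dx = -1, so the data are compatible. The solution is then unique only up to an additive constant (fix it e.g. by requiring ∫_0^7/2 u dx = 0).


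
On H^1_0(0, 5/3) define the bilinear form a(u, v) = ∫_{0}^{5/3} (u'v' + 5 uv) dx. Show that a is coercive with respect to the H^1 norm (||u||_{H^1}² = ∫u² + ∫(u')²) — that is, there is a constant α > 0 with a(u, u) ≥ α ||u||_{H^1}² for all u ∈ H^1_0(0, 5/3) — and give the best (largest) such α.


α = 1

Coercivity of a(·,·) on H^1_0(0, 5/3) means a(u, u) ≥ α ||u||_{H^1}² for every u ∈ H^1_0.
The interval has length L = 5/3, and Poincaré/coercivity depend only on L. Here a(u, u) = ∫(u')² + (5)·∫u².
Here c = 5 ≥ 1, so a(u,u) = ∫(u')² + c∫u² ≥ ∫(u')² + ∫u² = ||u||_{H^1}², i.e. α = 1 works. No larger α is possible: a(u,u) ≥ α||u||_{H^1}² means (1−α)∫(u')² ≥ (α−c)∫u², and for the modes u_n = sin(nπ(x−x₀)/L) (x₀ the left endpoint) one has ∫u_n²/∫(u_n')² = (L/(nπ))² → 0, so a(u_n,u_n)/||u_n||_{H^1}² → 1. Hence the optimal constant is α = 1.
Therefore α = 1.


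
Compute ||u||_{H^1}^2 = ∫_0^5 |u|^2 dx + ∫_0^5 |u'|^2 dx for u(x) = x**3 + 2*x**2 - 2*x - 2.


||u||_{H^1}^2 = 609365/21

The H^1 norm (squared) on an interval (0, L) is
  ||u||_{H^1}^2 = ∫_0^L u(x)^2 dx + ∫_0^L u'(x)^2 dx.
Compute u'(x) = 3*x**2 + 4*x - 2.
Then u(x)^2 = x**6 + 4*x**5 - 12*x**3 - 4*x**2 + 8*x + 4 and u'(x)^2 = 9*x**4 + 24*x**3 + 4*x**2 - 16*x + 4.
Integrate each monomial from 0 to 5 using ∫_0^5 c·x^n dx = c·5^(n+1)/(n+1):
  ∫_0^5 u(x)^2 dx = ∫_0^5 (x^6 + 4*x^5 - 12*x^3 - 4*x^2 + 8*x + 4) dx. Term by term:
    ∫_0^5 x^6 dx = 78125/7;  ∫_0^5 4*x^5 dx = 31250/3;  ∫_0^5 -12*x^3 dx = -1875;
    ∫_0^5 -4*x^2 dx = -500/3;  ∫_0^5 8*x dx = 100;  ∫_0^5 4 dx = 20.
  Sum: 78125/7 + 31250/3 − 1875 − 500/3 + 100 + 20 = 137590/7.
  ∫_0^5 u'(x)^2 dx = ∫_0^5 (9*x^4 + 24*x^3 + 4*x^2 - 16*x + 4) dx. Term by term:
    ∫_0^5 9*x^4 dx = 5625;  ∫_0^5 24*x^3 dx = 3750;  ∫_0^5 4*x^2 dx = 500/3;
    ∫_0^5 -16*x dx = -200;  ∫_0^5 4 dx = 20.
  Sum: 5625 + 3750 + 500/3 − 200 + 20 = 28085/3.
Adding: ||u||_{H^1}^2 = 137590/7 + 28085/3 = 609365/21.


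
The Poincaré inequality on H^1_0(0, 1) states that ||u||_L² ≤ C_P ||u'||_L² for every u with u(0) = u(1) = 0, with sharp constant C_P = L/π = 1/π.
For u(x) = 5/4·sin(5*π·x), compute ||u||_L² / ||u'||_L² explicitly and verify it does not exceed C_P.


||u||_L² / ||u'||_L² = 1/(5*π) < C_P = 1/π.

u(x) = 5/4·sin(5*π·x), so u'(x) = 25*π*cos(5*π*x)/4.
Writing u(x) = A·sin(kπx/L) with A = 5/4 and k = 5, use ∫_0^L sin²(kπx/L) dx = L/2 and ∫_0^L cos²(kπx/L) dx = L/2.
u² = 25/16·sin²(5*π·x) and (u')² = 625*π^2/16·cos²(5*π·x), and each of sin², cos² integrates to L/2 = 1/2 over (0, 1).
∫_0^1 u² dx = 25/32, so ||u||_L² = 5*sqrt(2)/8.
∫_0^1 (u')² dx = 625*π^2/32, so ||u'||_L² = 25*sqrt(2)*π/8.
Ratio ||u||_L² / ||u'||_L² = 1/(5*π).
Sharp Poincaré constant on H^1_0(0, 1) is C_P = L/π = 1/π, achieved by sin(π·x).
This is the k = 5 harmonic; the ratio L/(kπ) is strictly less than C_P = L/π, consistent with the sharp inequality ||u||_L² ≤ C_P ||u'||_L².


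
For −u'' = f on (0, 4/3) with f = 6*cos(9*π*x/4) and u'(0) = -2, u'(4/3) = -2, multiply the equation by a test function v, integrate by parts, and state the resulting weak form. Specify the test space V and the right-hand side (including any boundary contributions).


V = H^1(0, 4/3) (v unrestricted at boundary; u is determined up to an additive constant); weak form: ∫_0^4/3 u'v' dx = ∫_0^4/3 (6*cos(9*π*x/4)) v dx − 2·v(4/3) + 2·v(0) for all v ∈ V.

Multiply both sides by a test function v and integrate from 0 to 4/3:
  ∫_0^4/3 −u''(x) v(x) dx = ∫_0^4/3 f(x) v(x) dx.
Integrate the LHS by parts once:
  ∫_0^4/3 −u'' v dx = −[u'(x) v(x)]_0^4/3 + ∫_0^4/3 u'(x) v'(x) dx.
Thus ∫_0^4/3 u'(x) v'(x) dx = ∫_0^4/3 f(x) v(x) dx + [u'(x) v(x)]_0^4/3.
Choose V so that boundary terms are either known or forced to vanish.
u has inhomogeneous Neumann u'(0) = -2, u'(4/3) = -2. [u' v]_0^4/3 = (-2)·v(4/3) − (-2)·v(0) = − 2·v(4/3) + 2·v(0). Take V = H^1(0, 4/3); boundary term becomes part of RHS.
Weak formulation: find u (satisfying any essential BC) such that ∫_0^4/3 u'(x) v'(x) dx = ∫_0^4/3 f v dx − 2·v(4/3) + 2·v(0) for all v ∈ V (Neumann data are natural BCs: they enter the RHS as boundary terms).
Substituting f(x) = 6*cos(9*π*x/4), the right-hand side is ∫_0^4/3 (6*cos(9*π*x/4)) v dx − 2·v(4/3) + 2·v(0).
Compatibility check (pure Neumann): taking v ≡ 1 ∈ V gives 0 = ∫_0^4/3 f dx + (-2) − (-2), i.e. ∫_0^4/3 f dx must equal u'(0) − u'(4/3) = 0. Indeed ∫_0^4/3 (6*cos(9*π*x/4)) dx = 0, so the data are compatible. The solution is then unique only up to an additive constant (fix it e.g. by requiring ∫_0^4/3 u dx = 0).


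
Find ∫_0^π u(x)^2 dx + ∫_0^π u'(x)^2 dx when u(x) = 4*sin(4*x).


||u||_{H^1(0,π)}^2 = 136*π

u'(x) = 16*cos(4*x).
Expand u² and (u')² and integrate term by term on (0, π), using: for integers n ≥ 1, ∫_0^π sin²(nx) dx = ∫_0^π cos²(nx) dx = π/2; for n ≠ n', ∫_0^π sin(nx)sin(n'x) dx = ∫_0^π cos(nx)cos(n'x) dx = 0; and by product-to-sum, ∫_0^π sin(nx)cos(n'x) dx = ½∫_0^π [sin((n+n')x) + sin((n−n')x)] dx, which is 0 when n+n' is even and 2n/(n²−n'²) when n+n' is odd (it need not vanish on (0, π)).
  u² squared terms: (4)²·∫sin(4x)² dx = 16·π/2 = 8*π.
  So ∫_0^π u² dx = 8*π.
  (u')² squared terms: (16)²·∫cos(4x)² dx = 256·π/2 = 128*π.
  So ∫_0^π (u')² dx = 128*π.
||u||_{H^1}^2 = (8*π) + (128*π) = 136*π.


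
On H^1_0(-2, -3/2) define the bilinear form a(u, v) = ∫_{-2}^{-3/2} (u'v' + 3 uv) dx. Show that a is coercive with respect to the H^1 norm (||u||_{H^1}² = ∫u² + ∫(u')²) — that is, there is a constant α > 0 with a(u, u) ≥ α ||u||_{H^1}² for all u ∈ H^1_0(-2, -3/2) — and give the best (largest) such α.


α = 1

Coercivity of a(·,·) on H^1_0(-2, -3/2) means a(u, u) ≥ α ||u||_{H^1}² for every u ∈ H^1_0.
The interval has length L = 1/2, and Poincaré/coercivity depend only on L. Here a(u, u) = ∫(u')² + (3)·∫u².
Here c = 3 ≥ 1, so a(u,u) = ∫(u')² + c∫u² ≥ ∫(u')² + ∫u² = ||u||_{H^1}², i.e. α = 1 works. No larger α is possible: a(u,u) ≥ α||u||_{H^1}² means (1−α)∫(u')² ≥ (α−c)∫u², and for the modes u_n = sin(nπ(x−x₀)/L) (x₀ the left endpoint) one has ∫u_n²/∫(u_n')² = (L/(nπ))² → 0, so a(u_n,u_n)/||u_n||_{H^1}² → 1. Hence the optimal constant is α = 1.
Therefore α = 1.


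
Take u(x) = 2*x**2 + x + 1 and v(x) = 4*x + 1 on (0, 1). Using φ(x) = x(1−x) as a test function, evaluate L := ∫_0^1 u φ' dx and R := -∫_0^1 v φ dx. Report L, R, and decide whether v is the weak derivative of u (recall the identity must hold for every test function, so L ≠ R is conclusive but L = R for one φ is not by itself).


LHS = -1/2, RHS = -1/2. Yes, v = u' weakly.

u(x) = 2*x**2 + x + 1, classical derivative u'(x) = 4*x + 1.
φ(x) = x(1−x), so φ'(x) = 1 - 2*x.
Note φ(0) = φ(1) = 0, so the boundary term u·φ vanishes.
LHS = ∫_0^1 u(x) φ'(x) dx = ∫_0^1 (-4*x^3 - x + 1) dx. Term by term:
  ∫_0^1 -4*x^3 dx = -1;  ∫_0^1 -x dx = -1/2;  ∫_0^1 1 dx = 1.
Sum: -1 − 1/2 + 1 = -1/2.
So LHS = -1/2.
∫_0^1 v(x) φ(x) dx = ∫_0^1 (-4*x^3 + 3*x^2 + x) dx. Term by term:
  ∫_0^1 -4*x^3 dx = -1;  ∫_0^1 3*x^2 dx = 1;  ∫_0^1 x dx = 1/2.
Sum: -1 + 1 + 1/2 = 1/2.
So RHS = -∫_0^1 v(x) φ(x) dx = -1/2.
LHS = RHS, so the identity holds for this test φ.
Moreover u is smooth here and v(x) = u'(x) = 4*x + 1 pointwise, so the identity holds for every test function. Hence v is the weak derivative of u.


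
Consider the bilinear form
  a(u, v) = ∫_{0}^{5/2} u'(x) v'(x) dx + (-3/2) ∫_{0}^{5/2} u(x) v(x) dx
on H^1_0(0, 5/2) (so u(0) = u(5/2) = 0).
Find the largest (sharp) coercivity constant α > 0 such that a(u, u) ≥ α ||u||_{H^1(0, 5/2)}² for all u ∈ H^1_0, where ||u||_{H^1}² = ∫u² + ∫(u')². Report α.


α = (-75 + 8*π^2)/(2*(25 + 4*π^2))

Coercivity of a(·,·) on H^1_0(0, 5/2) means a(u, u) ≥ α ||u||_{H^1}² for every u ∈ H^1_0.
The interval has length L = 5/2, and Poincaré/coercivity depend only on L. Here a(u, u) = ∫(u')² + (-3/2)·∫u².
Here c = -3/2 < 0 with |c| < (π/L)² = 4*π^2/25, so coercivity still holds. The condition a(u,u) ≥ α||u||_{H^1}² reads (1−α)∫(u')² ≥ (α−c)∫u². Any admissible α is ≤ 1 (rapidly oscillating u have ∫u²/∫(u')² → 0), and α = 1 would force 0 ≥ (1−c)∫u², impossible since c < 1; so 1−α > 0. By the sharp Poincaré inequality on H^1_0 of an interval of length L, ∫(u')² ≥ (π/L)²∫u² with equality for the first sine mode sin(π(x−x₀)/L) (x₀ the left endpoint), so the inequality holds for all u iff (1−α)(π/L)² ≥ α − c, i.e. α ≤ ((π/L)² + c)/((π/L)² + 1) = (1 + c(L/π)²)/(1 + (L/π)²). (Direct route, valid since c ≤ 0: Poincaré gives c∫u² ≥ c(L/π)²∫(u')², so a(u,u) ≥ (1 + c(L/π)²)∫(u')², while ||u||_{H^1}² ≤ (1 + (L/π)²)∫(u')²; dividing yields the same α.) With (π/L)² = 4*π^2/25 and c = -3/2, the largest admissible constant is α = ((π/L)² + c)/((π/L)² + 1).
Simplifying, α = (-75 + 8*π^2)/(2*(25 + 4*π^2)).


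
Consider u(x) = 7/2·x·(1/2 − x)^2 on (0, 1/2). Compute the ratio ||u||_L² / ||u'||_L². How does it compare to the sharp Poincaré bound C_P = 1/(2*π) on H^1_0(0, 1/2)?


||u||_L² / ||u'||_L² = sqrt(14)/28 < C_P = 1/(2*π).

u(x) = 7/2·x·(1/2 − x)^2, so u'(x) = 21*x^2/2 - 7*x + 7/8.
u(x) = 7/2·x·(1/2 − x)^2 vanishes at x = 0 and x = 1/2, so u ∈ H^1_0(0, 1/2). Differentiate via the product rule and integrate the resulting polynomials term by term.
  ∫_0^1/2 u² dx = ∫_0^1/2 (49*x^6/4 - 49*x^5/2 + 147*x^4/8 - 49*x^3/8 + 49*x^2/64) dx. Term by term:
    ∫_0^1/2 49*x^6/4 dx = 7/512;  ∫_0^1/2 -49*x^5/2 dx = -49/768;  ∫_0^1/2 147*x^4/8 dx = 147/1280;
    ∫_0^1/2 -49*x^3/8 dx = -49/512;  ∫_0^1/2 49*x^2/64 dx = 49/1536.
  Sum: 7/512 − 49/768 + 147/1280 − 49/512 + 49/1536 = 7/7680.
  ∫_0^1/2 (u')² dx = ∫_0^1/2 (441*x^4/4 - 147*x^3 + 539*x^2/8 - 49*x/4 + 49/64) dx. Term by term:
    ∫_0^1/2 441*x^4/4 dx = 441/640;  ∫_0^1/2 -147*x^3 dx = -147/64;  ∫_0^1/2 539*x^2/8 dx = 539/192;
    ∫_0^1/2 -49*x/4 dx = -49/32;  ∫_0^1/2 49/64 dx = 49/128.
  Sum: 441/640 − 147/64 + 539/192 − 49/32 + 49/128 = 49/960.
∫_0^1/2 u² dx = 7/7680, so ||u||_L² = sqrt(210)/480.
∫_0^1/2 (u')² dx = 49/960, so ||u'||_L² = 7*sqrt(15)/120.
Ratio ||u||_L² / ||u'||_L² = sqrt(14)/28.
Sharp Poincaré constant on H^1_0(0, 1/2) is C_P = L/π = 1/(2*π), achieved by sin(2*π·x).
A polynomial bump cannot attain the sharp Poincaré constant (only the first sine eigenfunction does), so the ratio is strictly less than C_P, consistent with ||u||_L² ≤ C_P ||u'||_L².


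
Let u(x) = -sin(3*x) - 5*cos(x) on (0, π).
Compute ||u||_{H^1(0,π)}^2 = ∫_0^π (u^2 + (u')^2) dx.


||u||_{H^1(0,π)}^2 = 30*π

u'(x) = 5*sin(x) - 3*cos(3*x).
Expand u² and (u')² and integrate term by term on (0, π), using: for integers n ≥ 1, ∫_0^π sin²(nx) dx = ∫_0^π cos²(nx) dx = π/2; for n ≠ n', ∫_0^π sin(nx)sin(n'x) dx = ∫_0^π cos(nx)cos(n'x) dx = 0; and by product-to-sum, ∫_0^π sin(nx)cos(n'x) dx = ½∫_0^π [sin((n+n')x) + sin((n−n')x)] dx, which is 0 when n+n' is even and 2n/(n²−n'²) when n+n' is odd (it need not vanish on (0, π)).
  u² squared terms: (-1)²·∫sin(3x)² dx = 1·π/2 = π/2;  (-5)²·∫cos(x)² dx = 25·π/2 = 25*π/2.
  u² cross terms: 2·(-1)·(-5)·∫sin(3x)·cos(x) dx = 10·(0) = 0.
  So ∫_0^π u² dx = π/2 + 25*π/2 + 0 = 13*π.
  (u')² squared terms: (-3)²·∫cos(3x)² dx = 9·π/2 = 9*π/2;  (5)²·∫sin(x)² dx = 25·π/2 = 25*π/2.
  (u')² cross terms: 2·(-3)·(5)·∫cos(3x)·sin(x) dx = -30·(0) = 0.
  So ∫_0^π (u')² dx = 9*π/2 + 25*π/2 + 0 = 17*π.
||u||_{H^1}^2 = (13*π) + (17*π) = 30*π.


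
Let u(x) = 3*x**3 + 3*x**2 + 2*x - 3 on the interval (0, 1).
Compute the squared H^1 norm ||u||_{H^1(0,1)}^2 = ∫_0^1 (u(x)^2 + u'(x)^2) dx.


||u||_{H^1}^2 = 18589/210

The H^1 norm (squared) on an interval (0, L) is
  ||u||_{H^1}^2 = ∫_0^L u(x)^2 dx + ∫_0^L u'(x)^2 dx.
Compute u'(x) = 9*x**2 + 6*x + 2.
Then u(x)^2 = 9*x**6 + 18*x**5 + 21*x**4 - 6*x**3 - 14*x**2 - 12*x + 9 and u'(x)^2 = 81*x**4 + 108*x**3 + 72*x**2 + 24*x + 4.
Integrate each monomial from 0 to 1 using ∫_0^1 c·x^n dx = c·1^(n+1)/(n+1):
  ∫_0^1 u(x)^2 dx = ∫_0^1 (9*x^6 + 18*x^5 + 21*x^4 - 6*x^3 - 14*x^2 - 12*x + 9) dx. Term by term:
    ∫_0^1 9*x^6 dx = 9/7;  ∫_0^1 18*x^5 dx = 3;  ∫_0^1 21*x^4 dx = 21/5;
    ∫_0^1 -6*x^3 dx = -3/2;  ∫_0^1 -14*x^2 dx = -14/3;  ∫_0^1 -12*x dx = -6;
    ∫_0^1 9 dx = 9.
  Sum: 9/7 + 3 + 21/5 − 3/2 − 14/3 − 6 + 9 = 1117/210.
  ∫_0^1 u'(x)^2 dx = ∫_0^1 (81*x^4 + 108*x^3 + 72*x^2 + 24*x + 4) dx. Term by term:
    ∫_0^1 81*x^4 dx = 81/5;  ∫_0^1 108*x^3 dx = 27;  ∫_0^1 72*x^2 dx = 24;
    ∫_0^1 24*x dx = 12;  ∫_0^1 4 dx = 4.
  Sum: 81/5 + 27 + 24 + 12 + 4 = 416/5.
Adding: ||u||_{H^1}^2 = 1117/210 + 416/5 = 18589/210.


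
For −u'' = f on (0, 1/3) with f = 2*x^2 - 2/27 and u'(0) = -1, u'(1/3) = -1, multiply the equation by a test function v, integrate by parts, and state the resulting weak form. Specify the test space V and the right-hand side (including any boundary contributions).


V = H^1(0, 1/3) (v unrestricted at boundary; u is determined up to an additive constant); weak form: ∫_0^1/3 u'v' dx = ∫_0^1/3 (2*x^2 - 2/27) v dx − v(1/3) + v(0) for all v ∈ V.

Multiply both sides by a test function v and integrate from 0 to 1/3:
  ∫_0^1/3 −u''(x) v(x) dx = ∫_0^1/3 f(x) v(x) dx.
Integrate the LHS by parts once:
  ∫_0^1/3 −u'' v dx = −[u'(x) v(x)]_0^1/3 + ∫_0^1/3 u'(x) v'(x) dx.
Thus ∫_0^1/3 u'(x) v'(x) dx = ∫_0^1/3 f(x) v(x) dx + [u'(x) v(x)]_0^1/3.
Choose V so that boundary terms are either known or forced to vanish.
u has inhomogeneous Neumann u'(0) = -1, u'(1/3) = -1. [u' v]_0^1/3 = (-1)·v(1/3) − (-1)·v(0) = − v(1/3) + v(0). Take V = H^1(0, 1/3); boundary term becomes part of RHS.
Weak formulation: find u (satisfying any essential BC) such that ∫_0^1/3 u'(x) v'(x) dx = ∫_0^1/3 f v dx − v(1/3) + v(0) for all v ∈ V (Neumann data are natural BCs: they enter the RHS as boundary terms).
Substituting f(x) = 2*x^2 - 2/27, the right-hand side is ∫_0^1/3 (2*x^2 - 2/27) v dx − v(1/3) + v(0).
Compatibility check (pure Neumann): taking v ≡ 1 ∈ V gives 0 = ∫_0^1/3 f dx + (-1) − (-1), i.e. ∫_0^1/3 f dx must equal u'(0) − u'(1/3) = 0. Indeed ∫_0^1/3 (2*x^2 - 2/27) dx = 0, so the data are compatible. The solution is then unique only up to an additive constant (fix it e.g. by requiring ∫_0^1/3 u dx = 0).
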